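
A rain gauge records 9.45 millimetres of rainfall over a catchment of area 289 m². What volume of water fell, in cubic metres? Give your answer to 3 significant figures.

1 mm over 1 m² is 1 L, so volume = 9.45 × 289 = 2731.05 L = 2.73 m³.

2.73 cubic metres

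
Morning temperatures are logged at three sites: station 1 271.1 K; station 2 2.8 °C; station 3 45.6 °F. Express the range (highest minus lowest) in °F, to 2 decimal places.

17.29 °F

station 1: 271.1 K = -2.050 °C.
station 3: 45.6 °F = 7.556 °C.
Spread: 7.556 − (-2.050) = 9.606 °C = 17.29 °F.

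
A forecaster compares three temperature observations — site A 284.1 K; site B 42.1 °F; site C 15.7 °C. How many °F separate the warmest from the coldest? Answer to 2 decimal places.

site A: 284.1 K = 10.950 °C.
site B: 42.1 °F = 5.611 °C.
Spread: 15.700 − 5.611 = 10.089 °C = 18.16 °F.

18.16 °F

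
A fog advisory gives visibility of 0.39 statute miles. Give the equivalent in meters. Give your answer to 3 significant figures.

628 m

1 SM = 1609.34 m, so 0.39 × 1609.34 = 628 m.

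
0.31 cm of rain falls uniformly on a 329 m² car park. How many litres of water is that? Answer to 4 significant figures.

Depth: 0.31 cm × 10 = 3.1 mm.
1 mm over 1 m² is 1 L, so volume = 3.1 × 329 = 1019.9 L ≈ 1020 L.

1020 litres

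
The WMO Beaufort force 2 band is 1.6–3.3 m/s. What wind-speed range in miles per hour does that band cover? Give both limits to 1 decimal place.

3.6 to 7.4 mph

1.6–3.3 m/s × 2.237 = 3.6–7.4 mph.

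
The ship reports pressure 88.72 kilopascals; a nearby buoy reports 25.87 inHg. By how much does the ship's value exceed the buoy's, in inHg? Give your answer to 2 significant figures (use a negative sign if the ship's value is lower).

0.33 inHg

the ship: 88.72 kPa = 26.1990 inHg.
Difference: 26.1990 − 25.8700 = 0.33 inHg.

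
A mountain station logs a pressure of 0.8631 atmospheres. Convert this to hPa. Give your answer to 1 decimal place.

1 atm = 1013.25 hPa, so 0.8631 × 1013.25 = 874.5 hPa.

874.5 hPa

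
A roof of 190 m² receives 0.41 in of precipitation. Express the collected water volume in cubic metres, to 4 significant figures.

1.979 cubic metres

Depth: 0.41 in × 25.4 = 10.414 mm.
1 mm over 1 m² is 1 L, so volume = 10.414 × 190 = 1978.66 L = 1.979 m³.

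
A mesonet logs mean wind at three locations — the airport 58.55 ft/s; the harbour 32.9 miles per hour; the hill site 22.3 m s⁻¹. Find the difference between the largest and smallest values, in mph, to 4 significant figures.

16.98 mph

the airport: 58.55 ft/s = 39.9205 mph.
the hill site: 22.3 m/s = 49.8837 mph.
Spread: 49.8837 − 32.9000 = 16.98 mph.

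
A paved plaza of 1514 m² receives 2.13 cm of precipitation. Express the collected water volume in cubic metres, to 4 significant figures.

Depth: 2.13 cm × 10 = 21.3 mm.
1 mm over 1 m² is 1 L, so volume = 21.3 × 1514 = 32248.2 L = 32.25 m³.

32.25 cubic metres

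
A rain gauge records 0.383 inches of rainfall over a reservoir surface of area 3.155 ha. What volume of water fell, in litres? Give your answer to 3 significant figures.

Depth: 0.383 in × 25.4 = 9.7282 mm.
Area: 3.155 ha = 31550 m².
1 mm over 1 m² is 1 L, so volume = 9.7282 × 31550 = 306924.71 L ≈ 307000 L.

307000 litres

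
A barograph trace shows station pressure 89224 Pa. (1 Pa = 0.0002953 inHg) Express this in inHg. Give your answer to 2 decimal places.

1 Pa = 0.0002953 inHg, so 89224 × 0.0002953 = 26.35 inHg.

26.35 inHg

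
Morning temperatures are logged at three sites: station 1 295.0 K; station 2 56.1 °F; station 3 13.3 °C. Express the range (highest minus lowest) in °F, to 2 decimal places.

15.39 °F

station 1: 295.0 K = 21.850 °C.
station 2: 56.1 °F = 13.389 °C.
Spread: 21.850 − 13.300 = 8.550 °C = 15.39 °F.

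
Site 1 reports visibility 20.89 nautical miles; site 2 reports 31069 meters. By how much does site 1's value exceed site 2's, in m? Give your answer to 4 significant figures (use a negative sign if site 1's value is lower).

7619 m

site 1: 20.89 nmi = 38688.28 m.
Difference: 38688.28 − 31069.00 = 7619 m.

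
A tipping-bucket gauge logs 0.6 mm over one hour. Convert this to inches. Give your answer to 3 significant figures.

0.0236 in

1 mm = 0.0393701 in, so 0.6 × 0.0393701 = 0.0236 in.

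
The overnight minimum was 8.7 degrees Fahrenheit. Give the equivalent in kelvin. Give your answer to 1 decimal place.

First to °C: -12.94 °C.
Then to K: 260.2 K.

260.2 K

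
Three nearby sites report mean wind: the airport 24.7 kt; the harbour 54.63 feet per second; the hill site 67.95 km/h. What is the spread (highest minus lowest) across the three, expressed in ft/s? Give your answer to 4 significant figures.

20.24 ft/s

the airport: 24.7 kt = 41.6889 ft/s.
the hill site: 67.95 km/h = 61.9259 ft/s.
Spread: 61.9259 − 41.6889 = 20.24 ft/s.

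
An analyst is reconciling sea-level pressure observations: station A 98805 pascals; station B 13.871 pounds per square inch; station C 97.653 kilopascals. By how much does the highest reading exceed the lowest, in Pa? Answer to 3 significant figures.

3170 Pa

station B: 13.871 psi = 95637.18 Pa.
station C: 97.653 kPa = 97653.00 Pa.
Spread: 98805.00 − 95637.18 = 3170 Pa.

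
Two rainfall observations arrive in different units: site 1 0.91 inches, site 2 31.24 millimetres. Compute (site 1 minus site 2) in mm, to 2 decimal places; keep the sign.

site 1: 0.91 in = 23.1140 mm.
Difference: 23.1140 − 31.2400 = -8.13 mm.

-8.13 mm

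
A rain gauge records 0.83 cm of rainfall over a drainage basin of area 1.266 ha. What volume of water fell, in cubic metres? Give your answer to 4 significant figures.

105.1 cubic metres

Depth: 0.83 cm × 10 = 8.3 mm.
Area: 1.266 ha = 12660 m².
1 mm over 1 m² is 1 L, so volume = 8.3 × 12660 = 105078 L = 105.1 m³.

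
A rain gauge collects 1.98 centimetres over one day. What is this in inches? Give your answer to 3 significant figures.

1 cm = 0.393701 in, so 1.98 × 0.393701 = 0.780 in.

0.780 in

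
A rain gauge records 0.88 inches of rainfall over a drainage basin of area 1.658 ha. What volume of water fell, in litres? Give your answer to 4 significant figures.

370600 litres

Depth: 0.88 in × 25.4 = 22.352 mm.
Area: 1.658 ha = 16580 m².
1 mm over 1 m² is 1 L, so volume = 22.352 × 16580 = 370596.16 L ≈ 370600 L.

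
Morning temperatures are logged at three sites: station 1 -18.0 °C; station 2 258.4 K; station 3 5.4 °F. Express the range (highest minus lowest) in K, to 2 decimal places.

station 2: 258.4 K = -14.750 °C.
station 3: 5.4 °F = -14.778 °C.
Spread: (-14.750) − (-18.000) = 3.250 °C.

3.25 K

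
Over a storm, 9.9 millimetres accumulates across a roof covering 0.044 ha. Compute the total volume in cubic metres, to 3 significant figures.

4.36 cubic metres

Area: 0.044 ha = 440 m².
1 mm over 1 m² is 1 L, so volume = 9.9 × 440 = 4356 L = 4.36 m³.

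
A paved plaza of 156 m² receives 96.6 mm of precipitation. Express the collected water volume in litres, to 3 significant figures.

1 mm over 1 m² is 1 L, so volume = 96.6 × 156 = 15069.6 L ≈ 15100 L.

15100 litres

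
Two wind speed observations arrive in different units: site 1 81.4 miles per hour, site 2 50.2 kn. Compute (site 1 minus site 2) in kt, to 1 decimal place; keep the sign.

20.5 kt

site 1: 81.4 mph = 70.735 kt.
Difference: 70.735 − 50.200 = 20.5 kt.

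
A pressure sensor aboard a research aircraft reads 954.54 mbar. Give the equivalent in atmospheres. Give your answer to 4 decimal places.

1 mb = 0.000986923 atm, so 954.54 × 0.000986923 = 0.9421 atm.

0.9421 atm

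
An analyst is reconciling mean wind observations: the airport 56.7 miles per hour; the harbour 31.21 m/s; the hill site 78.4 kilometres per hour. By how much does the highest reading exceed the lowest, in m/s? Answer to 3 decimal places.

9.432 m/s

the airport: 56.7 mph = 25.34717 m/s.
the hill site: 78.4 km/h = 21.77778 m/s.
Spread: 31.21000 − 21.77778 = 9.432 m/s.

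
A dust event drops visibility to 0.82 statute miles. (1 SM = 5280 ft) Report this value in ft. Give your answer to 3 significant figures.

1 SM = 5280 ft, so 0.82 × 5280 = 4330 ft.

4330 ft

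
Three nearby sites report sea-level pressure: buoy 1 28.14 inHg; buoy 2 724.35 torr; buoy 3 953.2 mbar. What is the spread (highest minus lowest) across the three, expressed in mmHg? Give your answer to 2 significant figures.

buoy 1: 28.14 inHg = 714.756 mmHg.
buoy 3: 953.2 mb = 714.959 mmHg.
Spread: 724.350 − 714.756 = 9.6 mmHg.

9.6 mmHg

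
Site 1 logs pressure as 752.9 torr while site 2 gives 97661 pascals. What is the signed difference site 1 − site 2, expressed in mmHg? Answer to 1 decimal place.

20.4 mmHg

site 2: 97661 Pa = 732.518 mmHg.
Difference: 752.900 − 732.518 = 20.4 mmHg.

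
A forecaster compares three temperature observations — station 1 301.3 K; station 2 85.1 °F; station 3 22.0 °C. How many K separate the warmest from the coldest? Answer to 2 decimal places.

station 1: 301.3 K = 28.150 °C.
station 2: 85.1 °F = 29.500 °C.
Spread: 29.500 − 22.000 = 7.500 °C.

7.50 K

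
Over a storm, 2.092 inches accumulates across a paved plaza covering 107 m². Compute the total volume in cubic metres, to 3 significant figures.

5.69 cubic metres

Depth: 2.092 in × 25.4 = 53.1368 mm.
1 mm over 1 m² is 1 L, so volume = 53.1368 × 107 = 5685.6376 L = 5.69 m³.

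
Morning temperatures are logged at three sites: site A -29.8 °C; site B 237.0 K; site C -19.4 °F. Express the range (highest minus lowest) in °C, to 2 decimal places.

site B: 237.0 K = -36.150 °C.
site C: -19.4 °F = -28.556 °C.
Spread: (-28.556) − (-36.150) = 7.594 °C.

7.59 °C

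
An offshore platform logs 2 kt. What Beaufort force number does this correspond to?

2 kt lies in the Beaufort 1 band (light air, 1–3 kt).

Beaufort force 1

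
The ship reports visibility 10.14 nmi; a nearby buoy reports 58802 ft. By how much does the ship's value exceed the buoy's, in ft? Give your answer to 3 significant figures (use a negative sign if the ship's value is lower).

the ship: 10.14 nmi = 61611.81 ft.
Difference: 61611.81 − 58802.00 = 2810 ft.

2810 ft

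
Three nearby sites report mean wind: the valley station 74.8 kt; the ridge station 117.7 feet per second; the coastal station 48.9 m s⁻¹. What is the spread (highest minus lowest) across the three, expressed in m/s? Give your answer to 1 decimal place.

13.0 m/s

the valley station: 74.8 kt = 38.480 m/s.
the ridge station: 117.7 ft/s = 35.875 m/s.
Spread: 48.900 − 35.875 = 13.0 m/s.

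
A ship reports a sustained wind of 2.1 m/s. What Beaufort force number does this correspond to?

2.1 m/s lies in the Beaufort 2 band (light breeze, 1.6–3.3 m/s).

Beaufort force 2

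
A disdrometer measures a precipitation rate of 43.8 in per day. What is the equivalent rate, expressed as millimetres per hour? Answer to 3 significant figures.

43.8 in/day × 25.4 mm/in × 0.0416667 day/hour = 46.4 mm/hour.

46.4 mm/hour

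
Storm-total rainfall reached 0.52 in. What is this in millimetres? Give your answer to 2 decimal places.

1 in = 25.4 mm, so 0.52 × 25.4 = 13.21 mm.

13.21 mm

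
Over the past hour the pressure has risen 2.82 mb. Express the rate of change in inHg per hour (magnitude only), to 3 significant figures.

0.0833 inHg per hour

2.82 mb / 1 h × 0.02953 inHg/mb = 0.0833 inHg/h.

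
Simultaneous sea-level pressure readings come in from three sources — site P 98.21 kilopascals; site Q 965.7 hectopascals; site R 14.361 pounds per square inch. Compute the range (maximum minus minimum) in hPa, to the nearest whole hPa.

site P: 98.21 kPa = 982.10 hPa.
site R: 14.361 psi = 990.16 hPa.
Spread: 990.16 − 965.70 = 24 hPa.

24 hPa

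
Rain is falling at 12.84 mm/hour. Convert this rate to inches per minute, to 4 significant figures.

12.84 mm/hour × 0.0393701 in/mm × 0.0166667 hour/minute = 0.008425 in/minute.

0.008425 in/minute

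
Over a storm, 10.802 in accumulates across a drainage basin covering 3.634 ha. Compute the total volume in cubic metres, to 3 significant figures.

Depth: 10.802 in × 25.4 = 274.3708 mm.
Area: 3.634 ha = 36340 m².
1 mm over 1 m² is 1 L, so volume = 274.3708 × 36340 = 9970634.9 L = 9970 m³.

9970 cubic metres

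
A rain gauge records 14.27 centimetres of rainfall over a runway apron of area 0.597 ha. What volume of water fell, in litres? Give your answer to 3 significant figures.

852000 litres

Depth: 14.27 cm × 10 = 142.7 mm.
Area: 0.597 ha = 5970 m².
1 mm over 1 m² is 1 L, so volume = 142.7 × 5970 = 851919 L ≈ 852000 L.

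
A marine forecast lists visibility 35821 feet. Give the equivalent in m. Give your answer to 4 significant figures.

1 ft = 0.3048 m, so 35821 × 0.3048 = 10920 m.

10920 m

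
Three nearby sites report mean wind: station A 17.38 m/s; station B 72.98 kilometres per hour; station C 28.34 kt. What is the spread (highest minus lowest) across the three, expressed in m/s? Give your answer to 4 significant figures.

station B: 72.98 km/h = 20.27222 m/s.
station C: 28.34 kt = 14.57936 m/s.
Spread: 20.27222 − 14.57936 = 5.693 m/s.

5.693 m/s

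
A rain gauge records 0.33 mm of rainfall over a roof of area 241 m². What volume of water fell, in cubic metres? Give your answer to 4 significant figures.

1 mm over 1 m² is 1 L, so volume = 0.33 × 241 = 79.53 L = 0.07953 m³.

0.07953 cubic metres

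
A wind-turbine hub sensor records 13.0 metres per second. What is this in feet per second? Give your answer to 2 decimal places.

42.65 ft/s

1 m/s = 3.28084 ft/s, so 13.0 × 3.28084 = 42.65 ft/s.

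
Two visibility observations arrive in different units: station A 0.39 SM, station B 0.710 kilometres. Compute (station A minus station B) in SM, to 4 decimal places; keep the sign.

-0.0512 SM

station B: 0.710 km = 0.441174 SM.
Difference: 0.390000 − 0.441174 = -0.0512 SM.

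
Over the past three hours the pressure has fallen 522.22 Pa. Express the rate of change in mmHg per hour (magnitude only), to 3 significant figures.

522.22 Pa / 3 h × 0.00750062 mmHg/Pa = 1.31 mmHg/h.

1.31 mmHg per hour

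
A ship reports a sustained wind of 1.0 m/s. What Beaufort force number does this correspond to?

1.0 m/s lies in the Beaufort 1 band (light air, 0.3–1.5 m/s).

Beaufort force 1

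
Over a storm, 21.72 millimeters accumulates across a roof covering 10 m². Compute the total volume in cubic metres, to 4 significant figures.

1 mm over 1 m² is 1 L, so volume = 21.72 × 10 = 217.2 L = 0.2172 m³.

0.2172 cubic metres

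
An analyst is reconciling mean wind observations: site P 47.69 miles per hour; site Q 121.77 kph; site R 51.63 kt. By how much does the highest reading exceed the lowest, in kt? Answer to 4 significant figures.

24.31 kt

site P: 47.69 mph = 41.4415 kt.
site Q: 121.77 km/h = 65.7505 kt.
Spread: 65.7505 − 41.4415 = 24.31 kt.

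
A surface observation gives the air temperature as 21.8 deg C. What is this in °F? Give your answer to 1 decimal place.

°F = °C × 9/5 + 32 = 21.8 × 1.8 + 32 = 71.2 °F.

71.2 °F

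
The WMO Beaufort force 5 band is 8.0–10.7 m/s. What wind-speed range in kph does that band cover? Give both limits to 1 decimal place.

28.8 to 38.5 km/h

8.0–10.7 m/s × 3.6 = 28.8–38.5 km/h.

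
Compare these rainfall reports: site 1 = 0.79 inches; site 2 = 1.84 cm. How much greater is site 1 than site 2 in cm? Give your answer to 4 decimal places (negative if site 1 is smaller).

0.1666 cm

site 1: 0.79 in = 2.006600 cm.
Difference: 2.006600 − 1.840000 = 0.1666 cm.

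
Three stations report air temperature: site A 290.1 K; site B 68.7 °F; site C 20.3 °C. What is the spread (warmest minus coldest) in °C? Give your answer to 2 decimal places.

3.44 °C

site A: 290.1 K = 16.950 °C.
site B: 68.7 °F = 20.389 °C.
Spread: 20.389 − 16.950 = 3.439 °C.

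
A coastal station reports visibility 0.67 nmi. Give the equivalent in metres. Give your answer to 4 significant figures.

1241 m

1 nmi = 1852 m, so 0.67 × 1852 = 1241 m.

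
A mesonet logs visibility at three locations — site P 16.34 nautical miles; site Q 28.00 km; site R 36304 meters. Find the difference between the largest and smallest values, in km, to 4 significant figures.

8.304 km

site P: 16.34 nmi = 30.26168 km.
site R: 36304 m = 36.30400 km.
Spread: 36.30400 − 28.00000 = 8.304 km.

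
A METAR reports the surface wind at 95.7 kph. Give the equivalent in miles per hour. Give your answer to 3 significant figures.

1 km/h = 0.621371 mph, so 95.7 × 0.621371 = 59.5 mph.

59.5 mph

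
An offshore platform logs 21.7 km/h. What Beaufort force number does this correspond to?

Beaufort force 4

21.7 km/h = 6.0 m/s, which is Beaufort 4 (moderate breeze, 5.5–7.9 m/s).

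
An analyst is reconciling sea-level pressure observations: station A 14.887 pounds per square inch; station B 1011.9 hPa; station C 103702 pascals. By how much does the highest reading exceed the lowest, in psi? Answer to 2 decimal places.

station B: 1011.9 hPa = 14.6764 psi.
station C: 103702 Pa = 15.0407 psi.
Spread: 15.0407 − 14.6764 = 0.36 psi.

0.36 psi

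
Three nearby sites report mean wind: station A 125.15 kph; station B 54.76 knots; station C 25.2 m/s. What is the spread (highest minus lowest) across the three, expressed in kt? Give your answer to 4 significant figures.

18.59 kt

station A: 125.15 km/h = 67.5756 kt.
station C: 25.2 m/s = 48.9849 kt.
Spread: 67.5756 − 48.9849 = 18.59 kt.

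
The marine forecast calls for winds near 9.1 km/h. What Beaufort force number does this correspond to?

Beaufort force 2

9.1 km/h = 2.5 m/s, which is Beaufort 2 (light breeze, 1.6–3.3 m/s).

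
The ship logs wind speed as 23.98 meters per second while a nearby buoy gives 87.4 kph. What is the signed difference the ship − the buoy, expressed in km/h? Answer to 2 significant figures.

the ship: 23.98 m/s = 86.328 km/h.
Difference: 86.328 − 87.400 = -1.1 km/h.

-1.1 km/h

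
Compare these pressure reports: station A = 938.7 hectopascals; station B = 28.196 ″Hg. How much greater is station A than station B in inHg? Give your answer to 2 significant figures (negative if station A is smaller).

-0.48 inHg

station A: 938.7 hPa = 27.7198 inHg.
Difference: 27.7198 − 28.1960 = -0.48 inHg.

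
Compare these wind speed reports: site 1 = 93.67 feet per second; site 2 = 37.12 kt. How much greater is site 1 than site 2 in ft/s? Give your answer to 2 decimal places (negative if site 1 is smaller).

31.02 ft/s

site 2: 37.12 kt = 62.6515 ft/s.
Difference: 93.6700 − 62.6515 = 31.02 ft/s.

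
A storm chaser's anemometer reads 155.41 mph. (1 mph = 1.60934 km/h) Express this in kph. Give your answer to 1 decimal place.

250.1 km/h

1 mph = 1.60934 km/h, so 155.41 × 1.60934 = 250.1 km/h.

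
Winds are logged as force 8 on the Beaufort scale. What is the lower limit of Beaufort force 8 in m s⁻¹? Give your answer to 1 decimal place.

17.2 m/s

Beaufort 8 (gale) spans 17.2–20.7 m/s.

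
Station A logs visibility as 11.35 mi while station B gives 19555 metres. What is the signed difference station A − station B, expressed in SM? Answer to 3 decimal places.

station B: 19555 m = 12.15091 SM.
Difference: 11.35000 − 12.15091 = -0.801 SM.

-0.801 SM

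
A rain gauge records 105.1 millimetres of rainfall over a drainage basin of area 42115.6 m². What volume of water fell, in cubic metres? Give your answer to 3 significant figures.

1 mm over 1 m² is 1 L, so volume = 105.1 × 42115.6 = 4426349.6 L = 4430 m³.

4430 cubic metres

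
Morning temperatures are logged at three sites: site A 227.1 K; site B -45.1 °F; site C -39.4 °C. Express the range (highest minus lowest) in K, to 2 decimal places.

site A: 227.1 K = -46.050 °C.
site B: -45.1 °F = -42.833 °C.
Spread: (-39.400) − (-46.050) = 6.650 °C.

6.65 K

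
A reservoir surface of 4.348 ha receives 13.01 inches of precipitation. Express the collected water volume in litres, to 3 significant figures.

Depth: 13.01 in × 25.4 = 330.454 mm.
Area: 4.348 ha = 43480 m².
1 mm over 1 m² is 1 L, so volume = 330.454 × 43480 = 14368140 L ≈ 14400000 L.

14400000 litres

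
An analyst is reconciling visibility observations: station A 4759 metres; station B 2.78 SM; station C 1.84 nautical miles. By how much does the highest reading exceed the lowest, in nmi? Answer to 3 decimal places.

station A: 4759 m = 2.56965 nmi.
station B: 2.78 SM = 2.41575 nmi.
Spread: 2.56965 − 1.84000 = 0.730 nmi.

0.730 nmi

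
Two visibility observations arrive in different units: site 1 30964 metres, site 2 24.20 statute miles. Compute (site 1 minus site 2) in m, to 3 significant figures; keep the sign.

site 2: 24.20 SM = 38946.12 m.
Difference: 30964.00 − 38946.12 = -7980 m.

-7980 m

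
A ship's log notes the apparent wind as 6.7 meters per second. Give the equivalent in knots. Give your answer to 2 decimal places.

13.02 kt

1 m/s = 1.94384 kt, so 6.7 × 1.94384 = 13.02 kt.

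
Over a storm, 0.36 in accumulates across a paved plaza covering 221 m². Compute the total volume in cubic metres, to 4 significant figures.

2.021 cubic metres

Depth: 0.36 in × 25.4 = 9.144 mm.
1 mm over 1 m² is 1 L, so volume = 9.144 × 221 = 2020.824 L = 2.021 m³.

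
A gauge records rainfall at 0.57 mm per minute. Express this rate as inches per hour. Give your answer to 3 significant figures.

1.35 in/hour

0.57 mm/minute × 0.0393701 in/mm × 60 minute/hour = 1.35 in/hour.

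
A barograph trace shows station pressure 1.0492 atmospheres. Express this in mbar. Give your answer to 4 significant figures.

1063 mb

1 atm = 1013.25 mb, so 1.0492 × 1013.25 = 1063 mb.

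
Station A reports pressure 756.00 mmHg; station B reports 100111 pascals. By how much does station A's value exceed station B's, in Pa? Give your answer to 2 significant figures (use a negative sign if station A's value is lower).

station A: 756.00 mmHg = 100791.72 Pa.
Difference: 100791.72 − 100111.00 = 680 Pa.

680 Pa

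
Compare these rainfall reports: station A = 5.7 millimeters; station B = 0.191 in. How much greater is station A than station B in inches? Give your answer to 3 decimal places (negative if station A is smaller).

0.033 in

station A: 5.7 mm = 0.22441 in.
Difference: 0.22441 − 0.19100 = 0.033 in.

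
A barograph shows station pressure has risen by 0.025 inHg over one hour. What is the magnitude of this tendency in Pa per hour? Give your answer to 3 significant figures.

0.025 inHg / 1 h × 3386.39 Pa/inHg = 84.7 Pa/h.

84.7 Pa per hour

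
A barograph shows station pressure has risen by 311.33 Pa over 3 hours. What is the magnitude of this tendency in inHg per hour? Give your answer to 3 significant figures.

311.33 Pa / 3 h × 0.0002953 inHg/Pa = 0.0306 inHg/h.

0.0306 inHg per hour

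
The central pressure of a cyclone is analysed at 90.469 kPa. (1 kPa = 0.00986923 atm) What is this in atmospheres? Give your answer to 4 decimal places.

1 kPa = 0.00986923 atm, so 90.469 × 0.00986923 = 0.8929 atm.

0.8929 atm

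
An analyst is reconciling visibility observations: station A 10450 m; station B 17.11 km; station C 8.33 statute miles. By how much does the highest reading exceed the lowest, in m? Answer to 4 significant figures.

6660 m

station B: 17.11 km = 17110.00 m.
station C: 8.33 SM = 13405.84 m.
Spread: 17110.00 − 10450.00 = 6660 m.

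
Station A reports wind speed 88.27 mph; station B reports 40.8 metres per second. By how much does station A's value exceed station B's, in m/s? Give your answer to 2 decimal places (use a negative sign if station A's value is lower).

-1.34 m/s

station A: 88.27 mph = 39.4602 m/s.
Difference: 39.4602 − 40.8000 = -1.34 m/s.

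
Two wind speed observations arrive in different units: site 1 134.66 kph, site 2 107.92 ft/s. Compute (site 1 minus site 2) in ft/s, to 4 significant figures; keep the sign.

site 1: 134.66 km/h = 122.7216 ft/s.
Difference: 122.7216 − 107.9200 = 14.80 ft/s.

14.80 ft/s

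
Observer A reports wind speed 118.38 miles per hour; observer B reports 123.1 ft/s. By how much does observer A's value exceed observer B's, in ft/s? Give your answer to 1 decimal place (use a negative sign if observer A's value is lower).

observer A: 118.38 mph = 173.624 ft/s.
Difference: 173.624 − 123.100 = 50.5 ft/s.

50.5 ft/s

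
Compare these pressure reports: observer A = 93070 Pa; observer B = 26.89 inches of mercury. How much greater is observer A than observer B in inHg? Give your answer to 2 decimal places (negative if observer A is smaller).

0.59 inHg

observer A: 93070 Pa = 27.4836 inHg.
Difference: 27.4836 − 26.8900 = 0.59 inHg.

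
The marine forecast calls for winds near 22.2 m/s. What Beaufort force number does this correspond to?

22.2 m/s lies in the Beaufort 9 band (strong gale, 20.8–24.4 m/s).

Beaufort force 9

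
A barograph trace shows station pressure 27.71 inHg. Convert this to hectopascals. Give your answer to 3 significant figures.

1 inHg = 33.8639 hPa, so 27.71 × 33.8639 = 938 hPa.

938 hPa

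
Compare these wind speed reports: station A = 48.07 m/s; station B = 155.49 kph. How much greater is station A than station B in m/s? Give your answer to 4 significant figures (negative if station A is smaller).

station B: 155.49 km/h = 43.19167 m/s.
Difference: 48.07000 − 43.19167 = 4.878 m/s.

4.878 m/s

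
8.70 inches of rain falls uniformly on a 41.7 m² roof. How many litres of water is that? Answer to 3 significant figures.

9210 litres

Depth: 8.70 in × 25.4 = 220.98 mm.
1 mm over 1 m² is 1 L, so volume = 220.98 × 41.7 = 9214.866 L ≈ 9210 L.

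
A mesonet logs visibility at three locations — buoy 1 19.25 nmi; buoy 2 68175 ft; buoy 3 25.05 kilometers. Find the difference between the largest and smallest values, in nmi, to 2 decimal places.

buoy 2: 68175 ft = 11.2202 nmi.
buoy 3: 25.05 km = 13.5259 nmi.
Spread: 19.2500 − 11.2202 = 8.03 nmi.

8.03 nmi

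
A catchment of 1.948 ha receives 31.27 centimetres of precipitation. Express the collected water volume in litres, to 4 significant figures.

6091000 litres

Depth: 31.27 cm × 10 = 312.7 mm.
Area: 1.948 ha = 19480 m².
1 mm over 1 m² is 1 L, so volume = 312.7 × 19480 = 6091396 L ≈ 6091000 L.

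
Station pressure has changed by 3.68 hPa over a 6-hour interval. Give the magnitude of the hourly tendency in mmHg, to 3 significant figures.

3.68 hPa / 6 h × 0.750062 mmHg/hPa = 0.460 mmHg/h.

0.460 mmHg per hour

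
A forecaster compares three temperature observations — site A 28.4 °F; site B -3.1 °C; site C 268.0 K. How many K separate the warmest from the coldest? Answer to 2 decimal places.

site A: 28.4 °F = -2.000 °C.
site C: 268.0 K = -5.150 °C.
Spread: (-2.000) − (-5.150) = 3.150 °C.

3.15 K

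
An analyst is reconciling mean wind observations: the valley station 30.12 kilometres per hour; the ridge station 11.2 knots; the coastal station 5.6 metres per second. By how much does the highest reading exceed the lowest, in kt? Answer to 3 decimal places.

5.378 kt

the valley station: 30.12 km/h = 16.26350 kt.
the coastal station: 5.6 m/s = 10.88553 kt.
Spread: 16.26350 − 10.88553 = 5.378 kt.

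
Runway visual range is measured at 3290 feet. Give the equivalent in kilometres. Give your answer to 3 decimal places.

1.003 km

1 ft = 0.0003048 km, so 3290 × 0.0003048 = 1.003 km.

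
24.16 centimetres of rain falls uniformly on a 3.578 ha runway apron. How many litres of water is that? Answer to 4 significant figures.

8644000 litres

Depth: 24.16 cm × 10 = 241.6 mm.
Area: 3.578 ha = 35780 m².
1 mm over 1 m² is 1 L, so volume = 241.6 × 35780 = 8644448 L ≈ 8644000 L.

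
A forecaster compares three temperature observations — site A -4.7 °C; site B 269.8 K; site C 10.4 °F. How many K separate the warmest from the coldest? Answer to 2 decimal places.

site B: 269.8 K = -3.350 °C.
site C: 10.4 °F = -12.000 °C.
Spread: (-3.350) − (-12.000) = 8.650 °C.

8.65 K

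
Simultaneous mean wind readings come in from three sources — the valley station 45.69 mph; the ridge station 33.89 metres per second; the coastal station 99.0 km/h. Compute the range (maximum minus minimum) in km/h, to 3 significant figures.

the valley station: 45.69 mph = 73.531 km/h.
the ridge station: 33.89 m/s = 122.004 km/h.
Spread: 122.004 − 73.531 = 48.5 km/h.

48.5 km/h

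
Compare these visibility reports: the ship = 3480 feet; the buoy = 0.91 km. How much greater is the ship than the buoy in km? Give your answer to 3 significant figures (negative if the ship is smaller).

0.151 km

the ship: 3480 ft = 1.06070 km.
Difference: 1.06070 − 0.91000 = 0.151 km.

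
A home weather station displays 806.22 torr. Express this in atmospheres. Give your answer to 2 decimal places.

1 mmHg = 0.00131579 atm, so 806.22 × 0.00131579 = 1.06 atm.

1.06 atm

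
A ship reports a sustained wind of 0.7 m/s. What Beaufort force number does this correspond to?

0.7 m/s lies in the Beaufort 1 band (light air, 0.3–1.5 m/s).

Beaufort force 1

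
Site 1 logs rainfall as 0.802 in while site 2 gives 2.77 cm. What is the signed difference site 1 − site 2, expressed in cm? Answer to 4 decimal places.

-0.7329 cm

site 1: 0.802 in = 2.037080 cm.
Difference: 2.037080 − 2.770000 = -0.7329 cm.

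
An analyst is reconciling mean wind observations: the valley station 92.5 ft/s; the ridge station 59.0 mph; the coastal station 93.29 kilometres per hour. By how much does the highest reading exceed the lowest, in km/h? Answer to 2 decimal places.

8.21 km/h

the valley station: 92.5 ft/s = 101.4984 km/h.
the ridge station: 59.0 mph = 94.9513 km/h.
Spread: 101.4984 − 93.2900 = 8.21 km/h.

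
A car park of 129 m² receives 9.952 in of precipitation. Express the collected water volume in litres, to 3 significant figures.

32600 litres

Depth: 9.952 in × 25.4 = 252.7808 mm.
1 mm over 1 m² is 1 L, so volume = 252.7808 × 129 = 32608.723 L ≈ 32600 L.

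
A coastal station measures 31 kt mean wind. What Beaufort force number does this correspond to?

31 kt lies in the Beaufort 7 band (near gale, 28–33 kt).

Beaufort force 7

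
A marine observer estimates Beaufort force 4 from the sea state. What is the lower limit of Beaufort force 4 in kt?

11 kt

Beaufort 4 (moderate breeze) spans 11–16 knots.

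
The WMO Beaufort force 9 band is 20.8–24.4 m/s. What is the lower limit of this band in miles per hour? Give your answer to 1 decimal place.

46.5 mph

20.8–24.4 m/s × 2.237 = 46.5–54.6 mph.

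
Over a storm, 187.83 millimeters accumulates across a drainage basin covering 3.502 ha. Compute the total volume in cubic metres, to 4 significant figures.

6578 cubic metres

Area: 3.502 ha = 35020 m².
1 mm over 1 m² is 1 L, so volume = 187.83 × 35020 = 6577806.6 L = 6578 m³.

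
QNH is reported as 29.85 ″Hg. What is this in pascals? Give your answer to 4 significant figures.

101100 Pa

1 inHg = 3386.39 Pa, so 29.85 × 3386.39 = 101100 Pa.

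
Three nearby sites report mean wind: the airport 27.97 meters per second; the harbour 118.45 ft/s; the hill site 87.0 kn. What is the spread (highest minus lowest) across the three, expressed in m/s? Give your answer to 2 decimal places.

16.79 m/s

the harbour: 118.45 ft/s = 36.1036 m/s.
the hill site: 87.0 kt = 44.7567 m/s.
Spread: 44.7567 − 27.9700 = 16.79 m/s.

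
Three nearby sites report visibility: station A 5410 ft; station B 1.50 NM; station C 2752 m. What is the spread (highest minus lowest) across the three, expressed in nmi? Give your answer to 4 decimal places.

0.6096 nmi

station A: 5410 ft = 0.890371 nmi.
station C: 2752 m = 1.485961 nmi.
Spread: 1.500000 − 0.890371 = 0.6096 nmi.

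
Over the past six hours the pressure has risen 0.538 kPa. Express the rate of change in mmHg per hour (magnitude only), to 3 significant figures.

0.538 kPa / 6 h × 7.50062 mmHg/kPa = 0.673 mmHg/h.

0.673 mmHg per hour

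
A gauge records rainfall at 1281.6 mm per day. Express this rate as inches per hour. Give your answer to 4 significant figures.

2.102 in/hour

1281.6 mm/day × 0.0393701 in/mm × 0.0416667 day/hour = 2.102 in/hour.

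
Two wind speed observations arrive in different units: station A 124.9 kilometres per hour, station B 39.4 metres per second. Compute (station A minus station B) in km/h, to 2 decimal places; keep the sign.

-16.94 km/h

station B: 39.4 m/s = 141.8400 km/h.
Difference: 124.9000 − 141.8400 = -16.94 km/h.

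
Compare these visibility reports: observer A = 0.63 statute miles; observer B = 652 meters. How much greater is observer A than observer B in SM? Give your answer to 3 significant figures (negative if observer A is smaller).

0.225 SM

observer B: 652 m = 0.40513 SM.
Difference: 0.63000 − 0.40513 = 0.225 SM.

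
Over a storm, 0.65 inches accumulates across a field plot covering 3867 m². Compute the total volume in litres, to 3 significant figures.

63800 litres

Depth: 0.65 in × 25.4 = 16.51 mm.
1 mm over 1 m² is 1 L, so volume = 16.51 × 3867 = 63844.17 L ≈ 63800 L.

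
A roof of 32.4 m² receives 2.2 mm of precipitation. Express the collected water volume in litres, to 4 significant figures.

71.28 litres

1 mm over 1 m² is 1 L, so volume = 2.2 × 32.4 = 71.28 L.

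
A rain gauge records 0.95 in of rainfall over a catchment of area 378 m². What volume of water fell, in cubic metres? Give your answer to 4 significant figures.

Depth: 0.95 in × 25.4 = 24.13 mm.
1 mm over 1 m² is 1 L, so volume = 24.13 × 378 = 9121.14 L = 9.121 m³.

9.121 cubic metres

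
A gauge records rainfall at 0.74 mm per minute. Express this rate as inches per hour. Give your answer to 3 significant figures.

1.75 in/hour

0.74 mm/minute × 0.0393701 in/mm × 60 minute/hour = 1.75 in/hour.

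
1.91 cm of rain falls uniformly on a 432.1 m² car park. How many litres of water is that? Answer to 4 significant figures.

Depth: 1.91 cm × 10 = 19.1 mm.
1 mm over 1 m² is 1 L, so volume = 19.1 × 432.1 = 8253.11 L ≈ 8253 L.

8253 litres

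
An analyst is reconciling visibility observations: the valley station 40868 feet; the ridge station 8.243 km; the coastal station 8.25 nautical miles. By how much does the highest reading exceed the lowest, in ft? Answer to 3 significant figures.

the ridge station: 8.243 km = 27043.96 ft.
the coastal station: 8.25 nmi = 50127.95 ft.
Spread: 50127.95 − 27043.96 = 23100 ft.

23100 ft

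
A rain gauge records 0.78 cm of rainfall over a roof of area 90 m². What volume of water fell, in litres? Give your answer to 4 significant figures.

Depth: 0.78 cm × 10 = 7.8 mm.
1 mm over 1 m² is 1 L, so volume = 7.8 × 90 = 702 L ≈ 702.0 L.

702.0 litres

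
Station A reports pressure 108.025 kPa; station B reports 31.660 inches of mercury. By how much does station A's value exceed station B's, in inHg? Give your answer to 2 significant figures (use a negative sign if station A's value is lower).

station A: 108.025 kPa = 31.8998 inHg.
Difference: 31.8998 − 31.6600 = 0.24 inHg.

0.24 inHg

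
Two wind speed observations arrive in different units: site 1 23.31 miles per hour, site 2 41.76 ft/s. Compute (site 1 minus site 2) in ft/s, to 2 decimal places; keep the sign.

-7.57 ft/s

site 1: 23.31 mph = 34.1880 ft/s.
Difference: 34.1880 − 41.7600 = -7.57 ft/s.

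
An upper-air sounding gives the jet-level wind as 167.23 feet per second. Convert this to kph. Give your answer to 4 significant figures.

1 ft/s = 1.09728 km/h, so 167.23 × 1.09728 = 183.5 km/h.

183.5 km/h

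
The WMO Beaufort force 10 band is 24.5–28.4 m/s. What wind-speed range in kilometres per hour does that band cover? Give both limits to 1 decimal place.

24.5–28.4 m/s × 3.6 = 88.2–102.2 km/h.

88.2 to 102.2 km/h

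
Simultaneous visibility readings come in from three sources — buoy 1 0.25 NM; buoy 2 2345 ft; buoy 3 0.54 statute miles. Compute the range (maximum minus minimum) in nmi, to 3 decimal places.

buoy 2: 2345 ft = 0.38594 nmi.
buoy 3: 0.54 SM = 0.46925 nmi.
Spread: 0.46925 − 0.25000 = 0.219 nmi.

0.219 nmi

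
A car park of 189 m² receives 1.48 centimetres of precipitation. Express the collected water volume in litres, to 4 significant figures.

Depth: 1.48 cm × 10 = 14.8 mm.
1 mm over 1 m² is 1 L, so volume = 14.8 × 189 = 2797.2 L ≈ 2797 L.

2797 litres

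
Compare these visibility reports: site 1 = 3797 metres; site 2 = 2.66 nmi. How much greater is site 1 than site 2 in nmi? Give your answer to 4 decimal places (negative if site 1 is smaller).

site 1: 3797 m = 2.050216 nmi.
Difference: 2.050216 − 2.660000 = -0.6098 nmi.

-0.6098 nmi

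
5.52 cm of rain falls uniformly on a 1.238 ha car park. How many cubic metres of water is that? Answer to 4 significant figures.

683.4 cubic metres

Depth: 5.52 cm × 10 = 55.2 mm.
Area: 1.238 ha = 12380 m².
1 mm over 1 m² is 1 L, so volume = 55.2 × 12380 = 683376 L = 683.4 m³.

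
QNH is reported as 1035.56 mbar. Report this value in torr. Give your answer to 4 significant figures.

776.7 mmHg

1 mb = 0.750062 mmHg, so 1035.56 × 0.750062 = 776.7 mmHg.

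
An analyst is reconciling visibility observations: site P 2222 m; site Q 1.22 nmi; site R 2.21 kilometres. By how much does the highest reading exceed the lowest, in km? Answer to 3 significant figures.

0.0494 km

site P: 2222 m = 2.222000 km.
site Q: 1.22 nmi = 2.259440 km.
Spread: 2.259440 − 2.210000 = 0.0494 km.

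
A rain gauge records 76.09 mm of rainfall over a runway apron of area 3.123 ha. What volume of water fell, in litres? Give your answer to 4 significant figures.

2376000 litres

Area: 3.123 ha = 31230 m².
1 mm over 1 m² is 1 L, so volume = 76.09 × 31230 = 2376290.7 L ≈ 2376000 L.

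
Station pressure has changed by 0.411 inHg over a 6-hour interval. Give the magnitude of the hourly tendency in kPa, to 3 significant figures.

0.232 kPa per hour

0.411 inHg / 6 h × 3.38639 kPa/inHg = 0.232 kPa/h.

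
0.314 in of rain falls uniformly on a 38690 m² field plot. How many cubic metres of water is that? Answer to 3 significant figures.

Depth: 0.314 in × 25.4 = 7.9756 mm.
1 mm over 1 m² is 1 L, so volume = 7.9756 × 38690 = 308575.96 L = 309 m³.

309 cubic metres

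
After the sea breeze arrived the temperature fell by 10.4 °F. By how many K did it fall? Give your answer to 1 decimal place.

5.8 K

For a temperature change the 32° offset cancels: ΔK = 10.4 × 0.5556 = 5.8 K.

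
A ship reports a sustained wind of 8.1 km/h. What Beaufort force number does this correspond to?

Beaufort force 2

8.1 km/h = 2.2 m/s, which is Beaufort 2 (light breeze, 1.6–3.3 m/s).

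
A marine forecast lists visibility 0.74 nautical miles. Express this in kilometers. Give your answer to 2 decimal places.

1.37 km

1 nmi = 1.852 km, so 0.74 × 1.852 = 1.37 km.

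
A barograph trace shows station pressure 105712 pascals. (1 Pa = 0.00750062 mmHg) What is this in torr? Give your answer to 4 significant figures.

1 Pa = 0.00750062 mmHg, so 105712 × 0.00750062 = 792.9 mmHg.

792.9 mmHg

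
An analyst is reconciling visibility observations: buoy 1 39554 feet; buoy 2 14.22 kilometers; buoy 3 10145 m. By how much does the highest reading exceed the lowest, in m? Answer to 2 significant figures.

buoy 1: 39554 ft = 12056.06 m.
buoy 2: 14.22 km = 14220.00 m.
Spread: 14220.00 − 10145.00 = 4100 m.

4100 m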